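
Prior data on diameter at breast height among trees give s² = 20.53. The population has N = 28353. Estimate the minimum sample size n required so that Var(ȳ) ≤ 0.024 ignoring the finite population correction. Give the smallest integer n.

Without fpc, n₀ = s²/D = 20.53/0.024 = 855.4167.
Rounding up, n = 856.

856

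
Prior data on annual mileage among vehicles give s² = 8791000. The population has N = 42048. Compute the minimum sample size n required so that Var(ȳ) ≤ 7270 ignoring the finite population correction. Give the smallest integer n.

1210

Without fpc, n₀ = s²/D = 8791000/7270 = 1209.2160.
Rounding up, n = 1210.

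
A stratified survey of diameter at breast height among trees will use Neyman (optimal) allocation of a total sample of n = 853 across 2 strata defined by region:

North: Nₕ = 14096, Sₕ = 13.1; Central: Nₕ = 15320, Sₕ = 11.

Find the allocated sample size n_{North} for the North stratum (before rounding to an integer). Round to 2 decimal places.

445.99

Neyman allocation: nₕ = n·NₕSₕ / Σⱼ NⱼSⱼ.
Σ NⱼSⱼ = 14096·13.1 + 15320·11 = 353177.6.
n_{North} = 853·14096·13.1 / 353177.6 = 445.99.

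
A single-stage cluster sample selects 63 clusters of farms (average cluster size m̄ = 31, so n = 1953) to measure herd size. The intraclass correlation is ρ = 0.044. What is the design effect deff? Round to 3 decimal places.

deff = 1 + (31 − 1)·0.044 = 1 + 1.32 = 2.32.

2.320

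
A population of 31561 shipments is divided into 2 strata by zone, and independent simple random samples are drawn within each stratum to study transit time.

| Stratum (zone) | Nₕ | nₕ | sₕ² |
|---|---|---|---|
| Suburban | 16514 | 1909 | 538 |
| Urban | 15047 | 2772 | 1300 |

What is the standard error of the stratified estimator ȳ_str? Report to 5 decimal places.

0.39395

Var(ȳ_str) = Σₕ Wₕ²(1 − fₕ)sₕ²/nₕ with Wₕ = Nₕ/N, N = 31561.
Suburban: Wₕ = 0.52324071; term = 0.52324071²·(1 − 0.11559889)·538/1909 = 0.068238375.
Urban: Wₕ = 0.47675929; term = 0.47675929²·(1 − 0.18422277)·1300/2772 = 0.086960101.
Sum = 0.15519848.
SE = √(0.15519848) = 0.39395.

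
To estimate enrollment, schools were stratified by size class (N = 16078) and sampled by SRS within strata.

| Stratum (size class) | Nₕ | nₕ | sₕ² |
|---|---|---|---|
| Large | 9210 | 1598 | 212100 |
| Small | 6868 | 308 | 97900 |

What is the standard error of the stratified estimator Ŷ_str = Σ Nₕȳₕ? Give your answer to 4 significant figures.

Var(Ŷ_str) = Σₕ Nₕ²(1 − fₕ)sₕ²/nₕ.
Large: 9210²·(1 − 1598/9210)·212100/1598 = 9.305127 × 10^9.
Small: 6868²·(1 − 308/6868)·97900/308 = 1.4320761 × 10^10.
Sum = 2.3625888 × 10^10.
SE = √(2.3625888 × 10^10) = 153700.

153700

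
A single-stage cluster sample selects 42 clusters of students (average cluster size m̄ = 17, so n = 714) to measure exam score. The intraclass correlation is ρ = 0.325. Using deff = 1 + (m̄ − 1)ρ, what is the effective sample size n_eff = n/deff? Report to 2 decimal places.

deff = 1 + (17 − 1)·0.325 = 1 + 5.2 = 6.2.
n_eff = 714 / 6.2 = 115.16.

115.16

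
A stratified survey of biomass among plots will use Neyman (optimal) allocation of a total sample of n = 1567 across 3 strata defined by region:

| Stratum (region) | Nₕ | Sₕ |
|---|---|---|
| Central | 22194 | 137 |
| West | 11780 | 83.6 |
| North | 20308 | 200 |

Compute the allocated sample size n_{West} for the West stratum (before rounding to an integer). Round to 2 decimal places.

190.82

Neyman allocation: nₕ = n·NₕSₕ / Σⱼ NⱼSⱼ.
Σ NⱼSⱼ = 22194·137 + 11780·83.6 + 20308·200 = 8.086986 × 10^6.
n_{West} = 1567·11780·83.6 / (8.086986 × 10^6) = 190.82.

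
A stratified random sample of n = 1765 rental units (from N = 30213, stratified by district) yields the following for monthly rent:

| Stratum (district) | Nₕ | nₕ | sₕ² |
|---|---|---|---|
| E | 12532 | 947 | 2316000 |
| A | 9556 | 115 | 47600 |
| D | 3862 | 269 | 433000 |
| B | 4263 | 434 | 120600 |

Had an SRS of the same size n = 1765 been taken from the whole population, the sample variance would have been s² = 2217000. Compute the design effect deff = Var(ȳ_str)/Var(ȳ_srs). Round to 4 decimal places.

Var(ȳ_str) = Σ Wₕ²(1−fₕ)sₕ²/nₕ with Wₕ = Nₕ/30213:
  E: (12532/30213)²·(1−947/12532)·2316000/947 = 388.97107
  A: (9556/30213)²·(1−115/9556)·47600/115 = 40.908688
  D: (3862/30213)²·(1−269/3862)·433000/269 = 24.469067
  B: (4263/30213)²·(1−434/4263)·120600/434 = 4.9690181
  → Var(ȳ_str) = 459.31784.
Var(ȳ_srs) = (1 − 1765/30213)·2217000/1765 = 1182.7116.
deff = 459.31784 / 1182.7116 = 0.3884.

0.3884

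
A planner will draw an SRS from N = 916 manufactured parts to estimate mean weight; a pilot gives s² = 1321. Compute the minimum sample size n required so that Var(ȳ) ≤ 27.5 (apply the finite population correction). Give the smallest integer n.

46

Without fpc, n₀ = s²/D = 1321/27.5 = 48.0364.
With fpc, (1 − n/N)·s²/n ≤ D requires n ≥ n₀/(1 + n₀/N) = 48.0364/(1 + 48.0364/916) = 45.6428.
Rounding up, n = 46.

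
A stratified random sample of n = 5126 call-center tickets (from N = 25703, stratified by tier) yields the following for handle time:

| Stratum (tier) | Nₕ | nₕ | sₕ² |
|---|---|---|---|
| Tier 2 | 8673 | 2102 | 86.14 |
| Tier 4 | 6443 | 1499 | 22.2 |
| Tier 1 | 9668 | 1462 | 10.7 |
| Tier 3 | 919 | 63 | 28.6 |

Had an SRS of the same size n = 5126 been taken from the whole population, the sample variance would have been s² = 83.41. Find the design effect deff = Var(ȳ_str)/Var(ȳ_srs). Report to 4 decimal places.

Var(ȳ_str) = Σ Wₕ²(1−fₕ)sₕ²/nₕ with Wₕ = Nₕ/25703:
  Tier 2: (8673/25703)²·(1−2102/8673)·86.14/2102 = 0.0035351296
  Tier 4: (6443/25703)²·(1−1499/6443)·22.2/1499 = 7.1408564 × 10^-4
  Tier 1: (9668/25703)²·(1−1462/9668)·10.7/1462 = 8.7889486 × 10^-4
  Tier 3: (919/25703)²·(1−63/919)·28.6/63 = 5.4056401 × 10^-4
  → Var(ȳ_str) = 0.0056686741.
Var(ȳ_srs) = (1 − 5126/25703)·83.41/5126 = 0.0130268.
deff = 0.0056686741 / 0.0130268 = 0.4352.

0.4352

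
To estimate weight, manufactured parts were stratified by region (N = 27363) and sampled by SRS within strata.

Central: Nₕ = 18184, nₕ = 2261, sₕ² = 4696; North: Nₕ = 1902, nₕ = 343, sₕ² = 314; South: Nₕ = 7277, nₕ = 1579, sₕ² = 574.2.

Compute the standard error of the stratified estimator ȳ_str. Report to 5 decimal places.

Var(ȳ_str) = Σₕ Wₕ²(1 − fₕ)sₕ²/nₕ with Wₕ = Nₕ/N, N = 27363.
Central: Wₕ = 0.66454702; term = 0.66454702²·(1 − 0.12434008)·4696/2261 = 0.80318284.
North: Wₕ = 0.06950992; term = 0.06950992²·(1 − 0.18033649)·314/343 = 0.0036254735.
South: Wₕ = 0.26594306; term = 0.26594306²·(1 − 0.21698502)·574.2/1579 = 0.020138562.
Sum = 0.82694688.
SE = √(0.82694688) = 0.90937.

0.90937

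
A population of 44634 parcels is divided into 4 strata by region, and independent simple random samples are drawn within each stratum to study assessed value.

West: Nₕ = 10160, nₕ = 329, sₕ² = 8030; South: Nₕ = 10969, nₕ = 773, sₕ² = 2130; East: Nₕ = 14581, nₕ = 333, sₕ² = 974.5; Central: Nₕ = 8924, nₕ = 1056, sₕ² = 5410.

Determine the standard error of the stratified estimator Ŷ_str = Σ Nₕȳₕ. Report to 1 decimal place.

60940.4

Var(Ŷ_str) = Σₕ Nₕ²(1 − fₕ)sₕ²/nₕ.
West: 10160²·(1 − 329/10160)·8030/329 = 2.4378729 × 10^9.
South: 10969²·(1 − 773/10969)·2130/773 = 3.0817469 × 10^8.
East: 14581²·(1 − 333/14581)·974.5/333 = 6.0796535 × 10^8.
Central: 8924²·(1 − 1056/8924)·5410/1056 = 3.5971393 × 10^8.
Sum = 3.7137269 × 10^9.
SE = √(3.7137269 × 10^9) = 60940.4.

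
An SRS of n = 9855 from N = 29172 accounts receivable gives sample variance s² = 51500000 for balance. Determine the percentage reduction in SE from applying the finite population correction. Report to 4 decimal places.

f = n/N = 9855/29172 = 0.33782394.
SE_no-fpc = √(s²/n) = 72.289513; SE_fpc = √((1−f)s²/n) = 58.825014.
Ratio = √(1−f) = 0.81374201. Reduction = 100·(1 − 0.81374201) = 18.6258%.

18.6258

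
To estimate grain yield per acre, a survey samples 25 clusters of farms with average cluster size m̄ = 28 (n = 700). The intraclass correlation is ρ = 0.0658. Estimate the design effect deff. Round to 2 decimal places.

deff = 1 + (28 − 1)·0.0658 = 1 + 1.7766 = 2.7766.

2.78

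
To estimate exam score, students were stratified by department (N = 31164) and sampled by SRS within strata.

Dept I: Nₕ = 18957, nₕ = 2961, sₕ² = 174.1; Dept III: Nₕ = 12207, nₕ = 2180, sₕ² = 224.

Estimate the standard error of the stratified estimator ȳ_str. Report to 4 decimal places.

0.1769

Var(ȳ_str) = Σₕ Wₕ²(1 − fₕ)sₕ²/nₕ with Wₕ = Nₕ/N, N = 31164.
Dept I: Wₕ = 0.60829804; term = 0.60829804²·(1 − 0.15619560)·174.1/2961 = 0.018358406.
Dept III: Wₕ = 0.39170196; term = 0.39170196²·(1 − 0.17858606)·224/2180 = 0.012949861.
Sum = 0.031308267.
SE = √(0.031308267) = 0.1769.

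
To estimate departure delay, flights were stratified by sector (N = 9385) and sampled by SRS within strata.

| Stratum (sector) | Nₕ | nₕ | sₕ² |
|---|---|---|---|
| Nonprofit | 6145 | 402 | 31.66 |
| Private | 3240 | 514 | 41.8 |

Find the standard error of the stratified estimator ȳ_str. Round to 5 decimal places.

0.19927

Var(ȳ_str) = Σₕ Wₕ²(1 − fₕ)sₕ²/nₕ with Wₕ = Nₕ/N, N = 9385.
Nonprofit: Wₕ = 0.65476825; term = 0.65476825²·(1 − 0.06541904)·31.66/402 = 0.031555641.
Private: Wₕ = 0.34523175; term = 0.34523175²·(1 − 0.15864198)·41.8/514 = 0.0081548405.
Sum = 0.039710482.
SE = √(0.039710482) = 0.19927.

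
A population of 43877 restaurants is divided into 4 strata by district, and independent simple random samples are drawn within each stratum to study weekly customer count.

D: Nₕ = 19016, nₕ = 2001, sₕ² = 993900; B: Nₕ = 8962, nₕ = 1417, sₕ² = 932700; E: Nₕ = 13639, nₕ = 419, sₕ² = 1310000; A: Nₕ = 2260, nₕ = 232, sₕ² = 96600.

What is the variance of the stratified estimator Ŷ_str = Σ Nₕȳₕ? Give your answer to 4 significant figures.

7.709 × 10^11

Var(Ŷ_str) = Σₕ Nₕ²(1 − fₕ)sₕ²/nₕ.
D: 19016²·(1 − 2001/19016)·993900/2001 = 1.6071141 × 10^11.
B: 8962²·(1 − 1417/8962)·932700/1417 = 4.4507819 × 10^10.
E: 13639²·(1 − 419/13639)·1310000/419 = 5.6373014 × 10^11.
A: 2260²·(1 − 232/2260)·96600/232 = 1.908383 × 10^9.
Sum = 7.7085775 × 10^11.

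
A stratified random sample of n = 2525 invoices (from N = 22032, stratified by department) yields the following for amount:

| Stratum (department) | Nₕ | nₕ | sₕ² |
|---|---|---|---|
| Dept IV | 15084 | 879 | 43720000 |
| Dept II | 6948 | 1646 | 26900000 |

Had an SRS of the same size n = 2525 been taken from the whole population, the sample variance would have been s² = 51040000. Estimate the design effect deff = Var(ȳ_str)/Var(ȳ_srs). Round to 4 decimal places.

1.2960

Var(ȳ_str) = Σ Wₕ²(1−fₕ)sₕ²/nₕ with Wₕ = Nₕ/22032:
  Dept IV: (15084/22032)²·(1−879/15084)·43720000/879 = 21955.392
  Dept II: (6948/22032)²·(1−1646/6948)·26900000/1646 = 1240.264
  → Var(ȳ_str) = 23195.656.
Var(ȳ_srs) = (1 − 2525/22032)·51040000/2525 = 17897.231.
deff = 23195.656 / 17897.231 = 1.2960.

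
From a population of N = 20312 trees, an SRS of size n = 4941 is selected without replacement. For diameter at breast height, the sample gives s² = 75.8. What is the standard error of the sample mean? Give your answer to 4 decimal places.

Under SRS without replacement, Var(ȳ) = (1 − f)·s²/n with f = n/N = 4941/20312 = 0.24325522.
Var(ȳ) = (1 − 0.24325522)·75.8/4941 = 0.75674478·0.015341024 = 0.01160924.
SE(ȳ) = √(0.01160924) = 0.1077.

0.1077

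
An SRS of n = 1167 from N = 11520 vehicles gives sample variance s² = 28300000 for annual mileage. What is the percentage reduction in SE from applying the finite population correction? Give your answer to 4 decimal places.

f = n/N = 1167/11520 = 0.10130208.
SE_no-fpc = √(s²/n) = 155.7248; SE_fpc = √((1−f)s²/n) = 147.62661.
Ratio = √(1−f) = 0.94799679. Reduction = 100·(1 − 0.94799679) = 5.2003%.

5.2003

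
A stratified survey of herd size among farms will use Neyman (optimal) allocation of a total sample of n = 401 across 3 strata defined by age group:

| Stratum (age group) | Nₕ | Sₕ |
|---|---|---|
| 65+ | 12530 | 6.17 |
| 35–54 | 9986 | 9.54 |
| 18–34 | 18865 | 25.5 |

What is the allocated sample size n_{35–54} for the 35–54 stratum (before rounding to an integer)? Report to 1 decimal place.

Neyman allocation: nₕ = n·NₕSₕ / Σⱼ NⱼSⱼ.
Σ NⱼSⱼ = 12530·6.17 + 9986·9.54 + 18865·25.5 = 653634.04.
n_{35–54} = 401·9986·9.54 / 653634.04 = 58.4.

58.4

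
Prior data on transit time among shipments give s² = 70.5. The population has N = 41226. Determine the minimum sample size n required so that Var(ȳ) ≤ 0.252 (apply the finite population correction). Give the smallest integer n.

278

Without fpc, n₀ = s²/D = 70.5/0.252 = 279.7619.
With fpc, (1 − n/N)·s²/n ≤ D requires n ≥ n₀/(1 + n₀/N) = 279.7619/(1 + 279.7619/41226) = 277.8762.
Rounding up, n = 278.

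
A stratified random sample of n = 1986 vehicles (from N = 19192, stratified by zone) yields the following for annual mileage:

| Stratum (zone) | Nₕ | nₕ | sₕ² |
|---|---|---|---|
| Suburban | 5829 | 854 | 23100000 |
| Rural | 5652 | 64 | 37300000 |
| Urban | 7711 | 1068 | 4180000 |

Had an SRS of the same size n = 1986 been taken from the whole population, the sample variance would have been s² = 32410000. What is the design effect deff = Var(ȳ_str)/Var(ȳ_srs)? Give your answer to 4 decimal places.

3.5985

Var(ȳ_str) = Σ Wₕ²(1−fₕ)sₕ²/nₕ with Wₕ = Nₕ/19192:
  Suburban: (5829/19192)²·(1−854/5829)·23100000/854 = 2129.6134
  Rural: (5652/19192)²·(1−64/5652)·37300000/64 = 49974.325
  Urban: (7711/19192)²·(1−1068/7711)·4180000/1068 = 544.30148
  → Var(ȳ_str) = 52648.24.
Var(ȳ_srs) = (1 − 1986/19192)·32410000/1986 = 14630.51.
deff = 52648.24 / 14630.51 = 3.5985.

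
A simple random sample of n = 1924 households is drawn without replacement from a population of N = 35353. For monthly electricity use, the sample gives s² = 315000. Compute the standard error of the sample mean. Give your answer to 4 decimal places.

12.4423

Under SRS without replacement, Var(ȳ) = (1 − f)·s²/n with f = n/N = 1924/35353 = 0.05442254.
Var(ȳ) = (1 − 0.05442254)·315000/1924 = 0.94557746·163.72141 = 154.81128.
SE(ȳ) = √(154.81128) = 12.4423.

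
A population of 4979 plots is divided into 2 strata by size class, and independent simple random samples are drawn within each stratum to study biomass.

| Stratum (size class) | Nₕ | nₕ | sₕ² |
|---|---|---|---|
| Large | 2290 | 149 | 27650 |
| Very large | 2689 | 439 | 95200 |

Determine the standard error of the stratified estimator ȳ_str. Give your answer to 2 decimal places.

9.47

Var(ȳ_str) = Σₕ Wₕ²(1 − fₕ)sₕ²/nₕ with Wₕ = Nₕ/N, N = 4979.
Large: Wₕ = 0.45993171; term = 0.45993171²·(1 − 0.06506550)·27650/149 = 36.700904.
Very large: Wₕ = 0.54006829; term = 0.54006829²·(1 − 0.16325772)·95200/439 = 52.925077.
Sum = 89.625981.
SE = √(89.625981) = 9.47.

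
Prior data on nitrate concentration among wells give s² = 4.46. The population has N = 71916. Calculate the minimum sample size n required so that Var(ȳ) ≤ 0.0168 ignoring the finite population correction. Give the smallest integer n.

Without fpc, n₀ = s²/D = 4.46/0.0168 = 265.4762.
Rounding up, n = 266.

266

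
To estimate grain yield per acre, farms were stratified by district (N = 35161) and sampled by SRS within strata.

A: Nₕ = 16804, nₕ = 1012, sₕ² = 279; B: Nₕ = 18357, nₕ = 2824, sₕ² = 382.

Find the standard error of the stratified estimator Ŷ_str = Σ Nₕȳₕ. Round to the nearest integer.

10570

Var(Ŷ_str) = Σₕ Nₕ²(1 − fₕ)sₕ²/nₕ.
A: 16804²·(1 − 1012/16804)·279/1012 = 7.3159967 × 10^7.
B: 18357²·(1 − 2824/18357)·382/2824 = 3.857054 × 10^7.
Sum = 1.1173051 × 10^8.
SE = √(1.1173051 × 10^8) = 10570.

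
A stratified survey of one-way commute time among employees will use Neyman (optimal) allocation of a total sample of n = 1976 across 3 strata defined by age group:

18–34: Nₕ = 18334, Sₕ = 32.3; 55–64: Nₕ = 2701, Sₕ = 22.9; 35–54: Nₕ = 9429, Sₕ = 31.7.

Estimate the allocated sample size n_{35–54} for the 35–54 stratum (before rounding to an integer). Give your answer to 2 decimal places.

Neyman allocation: nₕ = n·NₕSₕ / Σⱼ NⱼSⱼ.
Σ NⱼSⱼ = 18334·32.3 + 2701·22.9 + 9429·31.7 = 952940.4.
n_{35–54} = 1976·9429·31.7 / 952940.4 = 619.79.

619.79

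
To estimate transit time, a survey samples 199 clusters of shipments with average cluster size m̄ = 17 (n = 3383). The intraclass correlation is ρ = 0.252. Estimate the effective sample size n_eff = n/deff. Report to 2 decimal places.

deff = 1 + (17 − 1)·0.252 = 1 + 4.032 = 5.032.
n_eff = 3383 / 5.032 = 672.30.

672.30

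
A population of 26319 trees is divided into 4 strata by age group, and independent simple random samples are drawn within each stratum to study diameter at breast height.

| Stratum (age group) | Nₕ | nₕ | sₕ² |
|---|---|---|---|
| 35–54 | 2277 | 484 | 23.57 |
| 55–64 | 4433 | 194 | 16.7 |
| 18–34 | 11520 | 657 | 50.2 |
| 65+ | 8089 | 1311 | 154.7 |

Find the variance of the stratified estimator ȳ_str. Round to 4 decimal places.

Var(ȳ_str) = Σₕ Wₕ²(1 − fₕ)sₕ²/nₕ with Wₕ = Nₕ/N, N = 26319.
35–54: Wₕ = 0.08651545; term = 0.08651545²·(1 − 0.21256039)·23.57/484 = 2.8702437 × 10^-4.
55–64: Wₕ = 0.16843345; term = 0.16843345²·(1 − 0.04376269)·16.7/194 = 0.0023352701.
18–34: Wₕ = 0.43770660; term = 0.43770660²·(1 − 0.05703125)·50.2/657 = 0.013803901.
65+: Wₕ = 0.30734450; term = 0.30734450²·(1 − 0.16207195)·154.7/1311 = 0.0093399651.
Sum = 0.025766161.

0.0258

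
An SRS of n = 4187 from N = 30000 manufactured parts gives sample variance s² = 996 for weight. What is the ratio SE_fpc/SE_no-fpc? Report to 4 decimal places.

0.9276

f = n/N = 4187/30000 = 0.13956667.
SE_no-fpc = √(s²/n) = 0.48772856; SE_fpc = √((1−f)s²/n) = 0.4524148.
Ratio = √(1−f) = 0.92759546.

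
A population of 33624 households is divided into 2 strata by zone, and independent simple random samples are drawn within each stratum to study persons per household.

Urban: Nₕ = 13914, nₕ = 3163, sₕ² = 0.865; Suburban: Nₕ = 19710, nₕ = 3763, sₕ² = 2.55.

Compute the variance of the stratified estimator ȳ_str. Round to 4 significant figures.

2.246 × 10^-4

Var(ȳ_str) = Σₕ Wₕ²(1 − fₕ)sₕ²/nₕ with Wₕ = Nₕ/N, N = 33624.
Urban: Wₕ = 0.41381156; term = 0.41381156²·(1 − 0.22732500)·0.865/3163 = 3.6184204 × 10^-5.
Suburban: Wₕ = 0.58618844; term = 0.58618844²·(1 − 0.19091832)·2.55/3763 = 1.883965 × 10^-4.
Sum = 2.245807 × 10^-4.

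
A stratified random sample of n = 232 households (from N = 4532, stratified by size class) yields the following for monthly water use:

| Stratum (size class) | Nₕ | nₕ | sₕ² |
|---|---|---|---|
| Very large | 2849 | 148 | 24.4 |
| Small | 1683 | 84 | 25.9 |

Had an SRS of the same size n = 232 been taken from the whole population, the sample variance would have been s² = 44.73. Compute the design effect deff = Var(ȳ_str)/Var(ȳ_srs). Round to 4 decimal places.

0.5585

Var(ȳ_str) = Σ Wₕ²(1−fₕ)sₕ²/nₕ with Wₕ = Nₕ/4532:
  Very large: (2849/4532)²·(1−148/2849)·24.4/148 = 0.061768256
  Small: (1683/4532)²·(1−84/1683)·25.9/84 = 0.040399246
  → Var(ȳ_str) = 0.1021675.
Var(ȳ_srs) = (1 − 232/4532)·44.73/232 = 0.18293191.
deff = 0.1021675 / 0.18293191 = 0.5585.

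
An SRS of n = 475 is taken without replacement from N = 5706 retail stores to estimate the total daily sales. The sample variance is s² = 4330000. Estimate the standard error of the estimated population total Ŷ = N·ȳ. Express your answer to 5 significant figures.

521620

Var(Ŷ) = N²·Var(ȳ) = N²·(1 − n/N)·s²/n.
f = 475/5706 = 0.08324571; Var(ȳ) = 0.91675429·4330000/475 = 8356.9391.
Var(Ŷ) = 5706² · 8356.9391 = 2.7208887 × 10^11.
SE(Ŷ) = √(2.7208887 × 10^11) = 521620.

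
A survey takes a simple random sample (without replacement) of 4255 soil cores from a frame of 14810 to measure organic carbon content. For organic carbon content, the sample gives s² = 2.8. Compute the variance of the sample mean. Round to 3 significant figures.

Under SRS without replacement, Var(ȳ) = (1 − f)·s²/n with f = n/N = 4255/14810 = 0.28730587.
Var(ȳ) = (1 − 0.28730587)·2.8/4255 = 0.71269413·6.5804935 × 10^-4 = 4.6898791 × 10^-4.

4.69 × 10^-4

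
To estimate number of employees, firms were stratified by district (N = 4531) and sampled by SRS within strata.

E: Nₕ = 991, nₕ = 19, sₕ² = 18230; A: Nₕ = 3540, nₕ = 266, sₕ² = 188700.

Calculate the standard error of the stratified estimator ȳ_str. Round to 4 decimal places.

21.1069

Var(ȳ_str) = Σₕ Wₕ²(1 − fₕ)sₕ²/nₕ with Wₕ = Nₕ/N, N = 4531.
E: Wₕ = 0.21871552; term = 0.21871552²·(1 − 0.01917255)·18230/19 = 45.017862.
A: Wₕ = 0.78128448; term = 0.78128448²·(1 − 0.07514124)·188700/266 = 400.48299.
Sum = 445.50085.
SE = √(445.50085) = 21.1069.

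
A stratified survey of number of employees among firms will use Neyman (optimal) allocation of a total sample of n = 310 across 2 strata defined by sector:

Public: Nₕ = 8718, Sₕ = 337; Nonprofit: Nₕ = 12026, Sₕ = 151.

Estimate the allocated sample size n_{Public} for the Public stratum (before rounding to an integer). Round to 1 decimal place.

Neyman allocation: nₕ = n·NₕSₕ / Σⱼ NⱼSⱼ.
Σ NⱼSⱼ = 8718·337 + 12026·151 = 4.753892 × 10^6.
n_{Public} = 310·8718·337 / (4.753892 × 10^6) = 191.6.

191.6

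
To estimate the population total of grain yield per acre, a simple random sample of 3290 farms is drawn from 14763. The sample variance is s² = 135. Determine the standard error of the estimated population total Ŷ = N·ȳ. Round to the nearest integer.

2636

Var(Ŷ) = N²·Var(ȳ) = N²·(1 − n/N)·s²/n.
f = 3290/14763 = 0.22285443; Var(ȳ) = 0.77714557·135/3290 = 0.031888952.
Var(Ŷ) = 14763² · 0.031888952 = 6.9500749 × 10^6.
SE(Ŷ) = √(6.9500749 × 10^6) = 2636.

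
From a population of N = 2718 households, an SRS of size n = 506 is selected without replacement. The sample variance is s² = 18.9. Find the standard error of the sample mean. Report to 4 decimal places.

Under SRS without replacement, Var(ȳ) = (1 − f)·s²/n with f = n/N = 506/2718 = 0.18616630.
Var(ȳ) = (1 − 0.18616630)·18.9/506 = 0.81383370·0.037351779 = 0.030398136.
SE(ȳ) = √(0.030398136) = 0.1744.

0.1744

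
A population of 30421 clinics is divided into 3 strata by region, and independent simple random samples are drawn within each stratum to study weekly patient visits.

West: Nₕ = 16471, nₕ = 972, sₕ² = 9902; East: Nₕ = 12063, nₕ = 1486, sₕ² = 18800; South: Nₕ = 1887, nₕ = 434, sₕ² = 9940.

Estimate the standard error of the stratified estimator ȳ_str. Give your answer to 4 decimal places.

Var(ȳ_str) = Σₕ Wₕ²(1 − fₕ)sₕ²/nₕ with Wₕ = Nₕ/N, N = 30421.
West: Wₕ = 0.54143519; term = 0.54143519²·(1 − 0.05901281)·9902/972 = 2.8101748.
East: Wₕ = 0.39653529; term = 0.39653529²·(1 − 0.12318660)·18800/1486 = 1.7442547.
South: Wₕ = 0.06202952; term = 0.06202952²·(1 − 0.22999470)·9940/434 = 0.067855835.
Sum = 4.6222853.
SE = √(4.6222853) = 2.1500.

2.1500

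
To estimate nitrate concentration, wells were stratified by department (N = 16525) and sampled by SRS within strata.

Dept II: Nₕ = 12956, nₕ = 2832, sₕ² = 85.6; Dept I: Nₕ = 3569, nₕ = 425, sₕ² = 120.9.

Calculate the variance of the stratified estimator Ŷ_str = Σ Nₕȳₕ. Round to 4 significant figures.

7.157 × 10^6

Var(Ŷ_str) = Σₕ Nₕ²(1 − fₕ)sₕ²/nₕ.
Dept II: 12956²·(1 − 2832/12956)·85.6/2832 = 3.9646385 × 10^6.
Dept I: 3569²·(1 − 425/3569)·120.9/425 = 3.1920263 × 10^6.
Sum = 7.1566648 × 10^6.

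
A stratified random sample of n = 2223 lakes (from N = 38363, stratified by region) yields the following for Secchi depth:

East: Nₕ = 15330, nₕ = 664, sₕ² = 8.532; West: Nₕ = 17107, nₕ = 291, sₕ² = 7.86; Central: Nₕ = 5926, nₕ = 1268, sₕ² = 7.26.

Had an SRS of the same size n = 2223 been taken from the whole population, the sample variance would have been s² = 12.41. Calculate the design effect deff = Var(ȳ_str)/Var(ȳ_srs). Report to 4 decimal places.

1.3976

Var(ȳ_str) = Σ Wₕ²(1−fₕ)sₕ²/nₕ with Wₕ = Nₕ/38363:
  East: (15330/38363)²·(1−664/15330)·8.532/664 = 0.0019629601
  West: (17107/38363)²·(1−291/17107)·7.86/291 = 0.0052795996
  Central: (5926/38363)²·(1−1268/5926)·7.26/1268 = 1.0738741 × 10^-4
  → Var(ȳ_str) = 0.0073499471.
Var(ȳ_srs) = (1 − 2223/38363)·12.41/2223 = 0.0052590573.
deff = 0.0073499471 / 0.0052590573 = 1.3976.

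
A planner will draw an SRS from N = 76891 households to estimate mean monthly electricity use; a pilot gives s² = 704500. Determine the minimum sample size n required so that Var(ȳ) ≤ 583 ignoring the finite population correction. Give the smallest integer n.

1209

Without fpc, n₀ = s²/D = 704500/583 = 1208.4048.
Rounding up, n = 1209.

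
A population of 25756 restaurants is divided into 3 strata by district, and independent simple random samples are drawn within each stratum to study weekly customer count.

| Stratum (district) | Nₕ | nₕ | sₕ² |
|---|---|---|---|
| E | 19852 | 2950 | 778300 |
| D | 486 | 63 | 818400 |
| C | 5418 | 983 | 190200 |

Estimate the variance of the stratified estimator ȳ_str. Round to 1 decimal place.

144.5

Var(ȳ_str) = Σₕ Wₕ²(1 − fₕ)sₕ²/nₕ with Wₕ = Nₕ/N, N = 25756.
E: Wₕ = 0.77077186; term = 0.77077186²·(1 − 0.14859964)·778300/2950 = 133.44753.
D: Wₕ = 0.01886939; term = 0.01886939²·(1 − 0.12962963)·818400/63 = 4.0257321.
C: Wₕ = 0.21035875; term = 0.21035875²·(1 − 0.18143226)·190200/983 = 7.0086244.
Sum = 144.48189.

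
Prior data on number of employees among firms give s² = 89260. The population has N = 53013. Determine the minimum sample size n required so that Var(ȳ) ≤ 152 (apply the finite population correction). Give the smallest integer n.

581

Without fpc, n₀ = s²/D = 89260/152 = 587.2368.
With fpc, (1 − n/N)·s²/n ≤ D requires n ≥ n₀/(1 + n₀/N) = 587.2368/(1 + 587.2368/53013) = 580.8031.
Rounding up, n = 581.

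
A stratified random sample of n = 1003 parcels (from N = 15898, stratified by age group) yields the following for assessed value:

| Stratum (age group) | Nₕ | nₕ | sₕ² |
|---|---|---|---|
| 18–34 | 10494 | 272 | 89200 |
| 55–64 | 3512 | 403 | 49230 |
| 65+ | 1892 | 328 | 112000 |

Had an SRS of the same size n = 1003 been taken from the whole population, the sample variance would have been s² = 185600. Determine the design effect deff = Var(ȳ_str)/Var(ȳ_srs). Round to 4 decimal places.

0.8563

Var(ȳ_str) = Σ Wₕ²(1−fₕ)sₕ²/nₕ with Wₕ = Nₕ/15898:
  18–34: (10494/15898)²·(1−272/10494)·89200/272 = 139.18355
  55–64: (3512/15898)²·(1−403/3512)·49230/403 = 5.2773395
  65+: (1892/15898)²·(1−328/1892)·112000/328 = 3.9977633
  → Var(ȳ_str) = 148.45865.
Var(ȳ_srs) = (1 − 1003/15898)·185600/1003 = 173.37044.
deff = 148.45865 / 173.37044 = 0.8563.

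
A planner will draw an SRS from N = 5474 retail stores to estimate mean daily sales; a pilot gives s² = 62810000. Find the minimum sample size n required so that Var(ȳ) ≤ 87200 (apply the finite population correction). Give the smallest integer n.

Without fpc, n₀ = s²/D = 62810000/87200 = 720.2982.
With fpc, (1 − n/N)·s²/n ≤ D requires n ≥ n₀/(1 + n₀/N) = 720.2982/(1 + 720.2982/5474) = 636.5390.
Rounding up, n = 637.

637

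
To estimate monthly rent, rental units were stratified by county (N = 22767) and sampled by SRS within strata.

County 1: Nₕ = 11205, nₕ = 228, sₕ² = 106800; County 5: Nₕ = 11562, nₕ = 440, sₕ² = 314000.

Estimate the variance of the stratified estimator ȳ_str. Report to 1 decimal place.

Var(ȳ_str) = Σₕ Wₕ²(1 − fₕ)sₕ²/nₕ with Wₕ = Nₕ/N, N = 22767.
County 1: Wₕ = 0.49215970; term = 0.49215970²·(1 − 0.02034806)·106800/228 = 111.15278.
County 5: Wₕ = 0.50784030; term = 0.50784030²·(1 − 0.03805570)·314000/440 = 177.044.
Sum = 288.19678.

288.2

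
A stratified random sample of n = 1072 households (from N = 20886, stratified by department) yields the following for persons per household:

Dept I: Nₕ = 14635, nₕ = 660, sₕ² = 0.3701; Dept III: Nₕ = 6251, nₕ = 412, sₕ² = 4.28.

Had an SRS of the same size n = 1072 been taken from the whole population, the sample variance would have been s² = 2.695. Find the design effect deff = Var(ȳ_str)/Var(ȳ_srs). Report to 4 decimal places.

Var(ȳ_str) = Σ Wₕ²(1−fₕ)sₕ²/nₕ with Wₕ = Nₕ/20886:
  Dept I: (14635/20886)²·(1−660/14635)·0.3701/660 = 2.6291124 × 10^-4
  Dept III: (6251/20886)²·(1−412/6251)·4.28/412 = 8.6920853 × 10^-4
  → Var(ȳ_str) = 0.0011321198.
Var(ȳ_srs) = (1 − 1072/20886)·2.695/1072 = 0.0023849587.
deff = 0.0011321198 / 0.0023849587 = 0.4747.

0.4747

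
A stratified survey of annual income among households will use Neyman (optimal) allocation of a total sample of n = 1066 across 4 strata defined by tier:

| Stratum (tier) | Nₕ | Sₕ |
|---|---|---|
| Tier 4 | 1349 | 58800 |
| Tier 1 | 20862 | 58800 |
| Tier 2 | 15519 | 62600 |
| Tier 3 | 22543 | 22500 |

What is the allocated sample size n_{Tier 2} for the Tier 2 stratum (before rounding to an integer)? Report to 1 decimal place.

Neyman allocation: nₕ = n·NₕSₕ / Σⱼ NⱼSⱼ.
Σ NⱼSⱼ = 1349·58800 + 20862·58800 + 15519·62600 + 22543·22500 = 2.7847137 × 10^9.
n_{Tier 2} = 1066·15519·62600 / (2.7847137 × 10^9) = 371.9.

371.9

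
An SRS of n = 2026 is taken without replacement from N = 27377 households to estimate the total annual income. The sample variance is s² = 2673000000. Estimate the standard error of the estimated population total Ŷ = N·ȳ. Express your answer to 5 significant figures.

Var(Ŷ) = N²·Var(ȳ) = N²·(1 − n/N)·s²/n.
f = 2026/27377 = 0.07400373; Var(ȳ) = 0.92599627·2673000000/2026 = 1.2217118 × 10^6.
Var(Ŷ) = 27377² · (1.2217118 × 10^6) = 9.1567315 × 10^14.
SE(Ŷ) = √(9.1567315 × 10^14) = 3.0260 × 10^7.

3.0260 × 10^7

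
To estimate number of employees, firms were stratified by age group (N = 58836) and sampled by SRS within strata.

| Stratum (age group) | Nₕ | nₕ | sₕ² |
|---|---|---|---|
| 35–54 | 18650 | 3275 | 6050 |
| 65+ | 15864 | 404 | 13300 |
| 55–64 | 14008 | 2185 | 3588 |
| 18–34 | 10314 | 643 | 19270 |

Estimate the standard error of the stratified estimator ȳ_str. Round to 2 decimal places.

1.85

Var(ȳ_str) = Σₕ Wₕ²(1 − fₕ)sₕ²/nₕ with Wₕ = Nₕ/N, N = 58836.
35–54: Wₕ = 0.31698280; term = 0.31698280²·(1 − 0.17560322)·6050/3275 = 0.15302125.
65+: Wₕ = 0.26963084; term = 0.26963084²·(1 − 0.02546646)·13300/404 = 2.3324169.
55–64: Wₕ = 0.23808553; term = 0.23808553²·(1 − 0.15598230)·3588/2185 = 0.078563086.
18–34: Wₕ = 0.17530084; term = 0.17530084²·(1 − 0.06234245)·19270/643 = 0.86354102.
Sum = 3.4275423.
SE = √(3.4275423) = 1.85.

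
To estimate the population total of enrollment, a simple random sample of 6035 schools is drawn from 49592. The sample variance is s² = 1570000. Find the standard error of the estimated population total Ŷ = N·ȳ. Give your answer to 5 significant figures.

Var(Ŷ) = N²·Var(ȳ) = N²·(1 − n/N)·s²/n.
f = 6035/49592 = 0.12169302; Var(ȳ) = 0.87830698·1570000/6035 = 228.4908.
Var(Ŷ) = 49592² · 228.4908 = 5.6194261 × 10^11.
SE(Ŷ) = √(5.6194261 × 10^11) = 749630.

749630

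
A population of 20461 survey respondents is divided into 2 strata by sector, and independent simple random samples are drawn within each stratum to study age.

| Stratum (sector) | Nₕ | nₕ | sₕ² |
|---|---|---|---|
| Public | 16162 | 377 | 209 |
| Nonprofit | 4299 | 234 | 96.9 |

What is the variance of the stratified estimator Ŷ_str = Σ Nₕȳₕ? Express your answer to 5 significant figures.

Var(Ŷ_str) = Σₕ Nₕ²(1 − fₕ)sₕ²/nₕ.
Public: 16162²·(1 − 377/16162)·209/377 = 1.41431 × 10^8.
Nonprofit: 4299²·(1 − 234/4299)·96.9/234 = 7.2366224 × 10^6.
Sum = 1.4866762 × 10^8.

1.4867 × 10^8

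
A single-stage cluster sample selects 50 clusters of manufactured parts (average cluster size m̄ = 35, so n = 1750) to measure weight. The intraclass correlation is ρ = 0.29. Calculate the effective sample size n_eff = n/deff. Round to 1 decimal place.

161.1

deff = 1 + (35 − 1)·0.29 = 1 + 9.86 = 10.86.
n_eff = 1750 / 10.86 = 161.1.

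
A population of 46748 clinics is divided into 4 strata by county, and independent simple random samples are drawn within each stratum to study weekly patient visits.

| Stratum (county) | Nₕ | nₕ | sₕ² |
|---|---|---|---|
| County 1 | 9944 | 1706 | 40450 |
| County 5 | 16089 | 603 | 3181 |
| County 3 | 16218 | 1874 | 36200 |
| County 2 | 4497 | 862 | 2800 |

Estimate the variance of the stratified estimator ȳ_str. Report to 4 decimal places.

Var(ȳ_str) = Σₕ Wₕ²(1 − fₕ)sₕ²/nₕ with Wₕ = Nₕ/N, N = 46748.
County 1: Wₕ = 0.21271498; term = 0.21271498²·(1 − 0.17156074)·40450/1706 = 0.88878421.
County 5: Wₕ = 0.34416446; term = 0.34416446²·(1 − 0.03747902)·3181/603 = 0.60143485.
County 3: Wₕ = 0.34692393; term = 0.34692393²·(1 − 0.11555062)·36200/1874 = 2.0562716.
County 2: Wₕ = 0.09619663; term = 0.09619663²·(1 − 0.19168334)·2800/862 = 0.024296963.
Sum = 3.5707876.

3.5708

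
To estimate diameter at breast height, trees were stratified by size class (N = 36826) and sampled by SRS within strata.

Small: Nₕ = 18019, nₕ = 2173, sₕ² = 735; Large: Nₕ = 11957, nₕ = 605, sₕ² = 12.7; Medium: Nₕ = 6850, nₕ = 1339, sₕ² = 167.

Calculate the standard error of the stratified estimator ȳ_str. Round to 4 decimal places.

Var(ȳ_str) = Σₕ Wₕ²(1 − fₕ)sₕ²/nₕ with Wₕ = Nₕ/N, N = 36826.
Small: Wₕ = 0.48930104; term = 0.48930104²·(1 − 0.12059493)·735/2173 = 0.071214569.
Large: Wₕ = 0.32468908; term = 0.32468908²·(1 − 0.05059798)·12.7/605 = 0.0021010378.
Medium: Wₕ = 0.18600988; term = 0.18600988²·(1 − 0.19547445)·167/1339 = 0.0034717447.
Sum = 0.076787352.
SE = √(0.076787352) = 0.2771.

0.2771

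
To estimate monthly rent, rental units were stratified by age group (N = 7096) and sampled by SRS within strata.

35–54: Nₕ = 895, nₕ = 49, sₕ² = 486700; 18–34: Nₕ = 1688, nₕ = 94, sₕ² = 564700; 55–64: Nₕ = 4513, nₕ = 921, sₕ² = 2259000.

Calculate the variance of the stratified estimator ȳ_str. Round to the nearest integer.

Var(ȳ_str) = Σₕ Wₕ²(1 − fₕ)sₕ²/nₕ with Wₕ = Nₕ/N, N = 7096.
35–54: Wₕ = 0.12612740; term = 0.12612740²·(1 − 0.05474860)·486700/49 = 149.35902.
18–34: Wₕ = 0.23788050; term = 0.23788050²·(1 − 0.05568720)·564700/94 = 321.01364.
55–64: Wₕ = 0.63599211; term = 0.63599211²·(1 − 0.20407711)·2259000/921 = 789.64347.
Sum = 1260.0161.

1260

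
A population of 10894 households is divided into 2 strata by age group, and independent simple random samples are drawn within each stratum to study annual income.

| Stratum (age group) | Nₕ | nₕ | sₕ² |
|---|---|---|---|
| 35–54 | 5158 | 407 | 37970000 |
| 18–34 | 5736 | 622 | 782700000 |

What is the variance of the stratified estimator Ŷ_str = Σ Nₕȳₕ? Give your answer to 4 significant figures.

Var(Ŷ_str) = Σₕ Nₕ²(1 − fₕ)sₕ²/nₕ.
35–54: 5158²·(1 − 407/5158)·37970000/407 = 2.2861912 × 10^12.
18–34: 5736²·(1 − 622/5736)·782700000/622 = 3.6912615 × 10^13.
Sum = 3.9198806 × 10^13.

3.920 × 10^13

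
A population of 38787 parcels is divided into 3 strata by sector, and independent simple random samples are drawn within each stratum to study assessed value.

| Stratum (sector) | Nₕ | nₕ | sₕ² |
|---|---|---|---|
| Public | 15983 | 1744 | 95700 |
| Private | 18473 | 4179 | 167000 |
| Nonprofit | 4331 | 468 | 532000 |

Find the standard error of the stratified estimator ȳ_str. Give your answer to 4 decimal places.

Var(ȳ_str) = Σₕ Wₕ²(1 − fₕ)sₕ²/nₕ with Wₕ = Nₕ/N, N = 38787.
Public: Wₕ = 0.41207105; term = 0.41207105²·(1 − 0.10911594)·95700/1744 = 8.3010086.
Private: Wₕ = 0.47626782; term = 0.47626782²·(1 − 0.22622205)·167000/4179 = 7.0139542.
Nonprofit: Wₕ = 0.11166112; term = 0.11166112²·(1 − 0.10805819)·532000/468 = 12.641724.
Sum = 27.956687.
SE = √(27.956687) = 5.2874.

5.2874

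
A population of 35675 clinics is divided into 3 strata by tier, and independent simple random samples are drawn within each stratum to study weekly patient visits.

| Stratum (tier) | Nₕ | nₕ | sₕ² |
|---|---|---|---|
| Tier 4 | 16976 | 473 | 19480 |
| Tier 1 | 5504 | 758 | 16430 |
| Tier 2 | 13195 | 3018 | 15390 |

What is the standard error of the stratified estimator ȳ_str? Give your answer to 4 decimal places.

3.1699

Var(ȳ_str) = Σₕ Wₕ²(1 − fₕ)sₕ²/nₕ with Wₕ = Nₕ/N, N = 35675.
Tier 4: Wₕ = 0.47585144; term = 0.47585144²·(1 − 0.02786287)·19480/473 = 9.0656326.
Tier 1: Wₕ = 0.15428171; term = 0.15428171²·(1 − 0.13771802)·16430/758 = 0.44488376.
Tier 2: Wₕ = 0.36986685; term = 0.36986685²·(1 − 0.22872300)·15390/3018 = 0.53804747.
Sum = 10.048564.
SE = √(10.048564) = 3.1699.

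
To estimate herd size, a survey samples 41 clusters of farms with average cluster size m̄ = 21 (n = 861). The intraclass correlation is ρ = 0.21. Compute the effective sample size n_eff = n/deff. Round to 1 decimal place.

deff = 1 + (21 − 1)·0.21 = 1 + 4.2 = 5.2.
n_eff = 861 / 5.2 = 165.6.

165.6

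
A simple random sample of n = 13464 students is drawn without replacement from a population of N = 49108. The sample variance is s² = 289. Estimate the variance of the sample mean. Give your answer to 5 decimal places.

Under SRS without replacement, Var(ȳ) = (1 − f)·s²/n with f = n/N = 13464/49108 = 0.27417121.
Var(ȳ) = (1 − 0.27417121)·289/13464 = 0.72582879·0.021464646 = 0.015579658.

0.01558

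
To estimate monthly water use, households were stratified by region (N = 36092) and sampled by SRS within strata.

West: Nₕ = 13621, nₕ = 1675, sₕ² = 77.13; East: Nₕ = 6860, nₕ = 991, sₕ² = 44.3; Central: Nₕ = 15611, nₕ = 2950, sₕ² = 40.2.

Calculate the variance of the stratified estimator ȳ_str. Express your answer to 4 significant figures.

0.009201

Var(ȳ_str) = Σₕ Wₕ²(1 − fₕ)sₕ²/nₕ with Wₕ = Nₕ/N, N = 36092.
West: Wₕ = 0.37739665; term = 0.37739665²·(1 − 0.12297188)·77.13/1675 = 0.00575199.
East: Wₕ = 0.19006982; term = 0.19006982²·(1 − 0.14446064)·44.3/991 = 0.0013816448.
Central: Wₕ = 0.43253353; term = 0.43253353²·(1 − 0.18896932)·40.2/2950 = 0.0020676683.
Sum = 0.0092013031.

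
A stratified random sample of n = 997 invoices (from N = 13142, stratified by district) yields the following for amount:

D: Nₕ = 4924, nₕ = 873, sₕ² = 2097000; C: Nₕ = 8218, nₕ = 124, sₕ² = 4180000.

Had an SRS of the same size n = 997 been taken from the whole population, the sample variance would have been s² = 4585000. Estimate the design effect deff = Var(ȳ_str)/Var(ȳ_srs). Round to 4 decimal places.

Var(ȳ_str) = Σ Wₕ²(1−fₕ)sₕ²/nₕ with Wₕ = Nₕ/13142:
  D: (4924/13142)²·(1−873/4924)·2097000/873 = 277.42242
  C: (8218/13142)²·(1−124/8218)·4180000/124 = 12982.58
  → Var(ȳ_str) = 13260.002.
Var(ȳ_srs) = (1 − 997/13142)·4585000/997 = 4249.9149.
deff = 13260.002 / 4249.9149 = 3.1201.

3.1201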